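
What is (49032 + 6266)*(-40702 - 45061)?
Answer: -4742522374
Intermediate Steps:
(49032 + 6266)*(-40702 - 45061) = 55298*(-85763) = -4742522374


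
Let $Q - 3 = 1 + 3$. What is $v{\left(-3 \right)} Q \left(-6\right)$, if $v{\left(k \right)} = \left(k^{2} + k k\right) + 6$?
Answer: $-1008$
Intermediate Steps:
$Q = 7$ ($Q = 3 + \left(1 + 3\right) = 3 + 4 = 7$)
$v{\left(k \right)} = 6 + 2 k^{2}$ ($v{\left(k \right)} = \left(k^{2} + k^{2}\right) + 6 = 2 k^{2} + 6 = 6 + 2 k^{2}$)
$v{\left(-3 \right)} Q \left(-6\right) = \left(6 + 2 \left(-3\right)^{2}\right) 7 \left(-6\right) = \left(6 + 2 \cdot 9\right) 7 \left(-6\right) = \left(6 + 18\right) 7 \left(-6\right) = 24 \cdot 7 \left(-6\right) = 168 \left(-6\right) = -1008$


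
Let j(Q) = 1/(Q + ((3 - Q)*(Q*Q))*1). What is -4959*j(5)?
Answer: 551/5 ≈ 110.20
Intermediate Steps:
j(Q) = 1/(Q + Q²*(3 - Q)) (j(Q) = 1/(Q + ((3 - Q)*Q²)*1) = 1/(Q + (Q²*(3 - Q))*1) = 1/(Q + Q²*(3 - Q)))
-4959*j(5) = -4959/(5*(1 - 1*5² + 3*5)) = -4959/(5*(1 - 1*25 + 15)) = -4959/(5*(1 - 25 + 15)) = -4959/(5*(-9)) = -4959*(-1)/(5*9) = -4959*(-1/45) = 551/5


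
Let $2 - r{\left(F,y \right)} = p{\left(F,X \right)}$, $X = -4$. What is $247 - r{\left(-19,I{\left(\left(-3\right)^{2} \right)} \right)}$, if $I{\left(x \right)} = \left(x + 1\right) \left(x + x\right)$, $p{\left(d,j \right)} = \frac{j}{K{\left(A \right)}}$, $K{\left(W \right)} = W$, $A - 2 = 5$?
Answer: $\frac{1711}{7} \approx 244.43$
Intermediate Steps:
$A = 7$ ($A = 2 + 5 = 7$)
$p{\left(d,j \right)} = \frac{j}{7}$
$I{\left(x \right)} = 2 x \left(1 + x\right)$ ($I{\left(x \right)} = \left(1 + x\right) 2 x = 2 x \left(1 + x\right)$)
$r{\left(F,y \right)} = \frac{18}{7}$ ($r{\left(F,y \right)} = 2 - \frac{1}{7} \left(-4\right) = 2 - - \frac{4}{7} = 2 + \frac{4}{7} = \frac{18}{7}$)
$247 - r{\left(-19,I{\left(\left(-3\right)^{2} \right)} \right)} = 247 - \frac{18}{7} = \frac{1711}{7}$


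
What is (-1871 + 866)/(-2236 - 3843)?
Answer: 1005/6079 ≈ 0.16532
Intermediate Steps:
(-1871 + 866)/(-2236 - 3843) = -1005/(-6079) = -1005*(-1/6079) = 1005/6079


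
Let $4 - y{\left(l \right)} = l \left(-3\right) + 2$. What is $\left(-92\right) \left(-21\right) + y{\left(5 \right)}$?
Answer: $1949$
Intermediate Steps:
$y{\left(l \right)} = 2 + 3 l$ ($y{\left(l \right)} = 4 - \left(l \left(-3\right) + 2\right) = 4 - \left(- 3 l + 2\right) = 4 - \left(2 - 3 l\right) = 4 + \left(-2 + 3 l\right) = 2 + 3 l$)
$\left(-92\right) \left(-21\right) + y{\left(5 \right)} = \left(-92\right) \left(-21\right) + \left(2 + 3 \cdot 5\right) = 1932 + \left(2 + 15\right) = 1932 + 17 = 1949$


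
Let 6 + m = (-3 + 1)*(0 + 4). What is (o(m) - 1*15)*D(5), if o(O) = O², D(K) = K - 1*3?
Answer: 362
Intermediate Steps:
D(K) = -3 + K (D(K) = K - 3 = -3 + K)
m = -14 (m = -6 + (-3 + 1)*(0 + 4) = -6 - 2*4 = -6 - 8 = -14)
(o(m) - 1*15)*D(5) = ((-14)² - 1*15)*(-3 + 5) = (196 - 15)*2 = 181*2 = 362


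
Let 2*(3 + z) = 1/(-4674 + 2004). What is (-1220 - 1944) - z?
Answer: -16879739/5340 ≈ -3161.0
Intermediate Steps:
z = -16021/5340 (z = -3 + 1/(2*(-4674 + 2004)) = -3 + (½)/(-2670) = -3 + (½)*(-1/2670) = -3 - 1/5340 = -16021/5340 ≈ -3.0002)
(-1220 - 1944) - z = (-1220 - 1944) - 1*(-16021/5340) = -3164 + 16021/5340 = -16879739/5340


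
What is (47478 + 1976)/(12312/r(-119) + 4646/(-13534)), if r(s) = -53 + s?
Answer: -142476974/207215 ≈ -687.58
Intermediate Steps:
(47478 + 1976)/(12312/r(-119) + 4646/(-13534)) = (47478 + 1976)/(12312/(-53 - 119) + 4646/(-13534)) = 49454/(12312/(-172) + 4646*(-1/13534)) = 49454/(12312*(-1/172) - 23/67) = 49454/(-3078/43 - 23/67) = 49454/(-207215/2881) = 49454*(-2881/207215) = -142476974/207215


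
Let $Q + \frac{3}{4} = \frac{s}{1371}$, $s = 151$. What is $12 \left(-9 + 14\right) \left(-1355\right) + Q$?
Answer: $- \frac{445852709}{5484} \approx -81301.0$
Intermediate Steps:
$Q = - \frac{3509}{5484}$ ($Q = - \frac{3}{4} + \frac{151}{1371} = - \frac{3509}{5484} \approx -0.63986$)
$12 \left(-9 + 14\right) \left(-1355\right) + Q = 12 \left(-9 + 14\right) \left(-1355\right) - \frac{3509}{5484} = 12 \cdot 5 \left(-1355\right) - \frac{3509}{5484} = 60 \left(-1355\right) - \frac{3509}{5484} = -81300 - \frac{3509}{5484} = - \frac{445852709}{5484}$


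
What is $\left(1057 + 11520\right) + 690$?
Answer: $13267$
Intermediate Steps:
$\left(1057 + 11520\right) + 690 = 12577 + 690 = 13267$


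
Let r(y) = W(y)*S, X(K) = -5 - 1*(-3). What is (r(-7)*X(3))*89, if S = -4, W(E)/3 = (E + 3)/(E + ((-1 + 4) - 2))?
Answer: 1424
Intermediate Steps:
W(E) = 3*(3 + E)/(1 + E) (W(E) = 3*((E + 3)/(E + ((-1 + 4) - 2))) = 3*((3 + E)/(E + (3 - 2))) = 3*((3 + E)/(E + 1)) = 3*((3 + E)/(1 + E)) = 3*(3 + E)/(1 + E))
X(K) = -2 (X(K) = -5 + 3 = -2)
r(y) = -12*(3 + y)/(1 + y) (r(y) = (3*(3 + y)/(1 + y))*(-4) = -12*(3 + y)/(1 + y))
(r(-7)*X(3))*89 = ((12*(-3 - 1*(-7))/(1 - 7))*(-2))*89 = ((12*(-3 + 7)/(-6))*(-2))*89 = ((12*(-⅙)*4)*(-2))*89 = -8*(-2)*89 = 16*89 = 1424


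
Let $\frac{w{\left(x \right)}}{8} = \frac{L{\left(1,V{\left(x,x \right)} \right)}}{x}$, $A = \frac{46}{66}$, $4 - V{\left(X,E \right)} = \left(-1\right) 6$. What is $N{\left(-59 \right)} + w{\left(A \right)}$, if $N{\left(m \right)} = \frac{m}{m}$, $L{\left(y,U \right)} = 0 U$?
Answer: $1$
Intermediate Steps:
$V{\left(X,E \right)} = 10$ ($V{\left(X,E \right)} = 4 - \left(-1\right) 6 = 4 - -6 = 4 + 6 = 10$)
$L{\left(y,U \right)} = 0$
$N{\left(m \right)} = 1$
$A = \frac{23}{33}$ ($A = 46 \cdot \frac{1}{66} = \frac{23}{33} \approx 0.69697$)
$w{\left(x \right)} = 0$ ($w{\left(x \right)} = 8 \frac{0}{x} = 8 \cdot 0 = 0$)
$N{\left(-59 \right)} + w{\left(A \right)} = 1 + 0 = 1$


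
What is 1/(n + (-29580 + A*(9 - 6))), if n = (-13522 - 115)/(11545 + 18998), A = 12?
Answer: -30543/902376029 ≈ -3.3847e-5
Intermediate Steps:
n = -13637/30543 ≈ -0.44649
1/(n + (-29580 + A*(9 - 6))) = 1/(-13637/30543 + (-29580 + 12*(9 - 6))) = 1/(-13637/30543 + (-29580 + 12*3)) = 1/(-13637/30543 + (-29580 + 36)) = 1/(-13637/30543 - 29544) = 1/(-902376029/30543) = -30543/902376029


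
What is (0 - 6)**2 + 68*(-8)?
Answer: -508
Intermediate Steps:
(0 - 6)**2 + 68*(-8) = (-6)**2 - 544 = 36 - 544 = -508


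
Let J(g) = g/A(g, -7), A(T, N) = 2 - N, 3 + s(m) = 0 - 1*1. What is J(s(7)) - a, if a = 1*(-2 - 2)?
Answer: 32/9 ≈ 3.5556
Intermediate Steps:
s(m) = -4 (s(m) = -3 + (0 - 1*1) = -3 + (0 - 1) = -3 - 1 = -4)
J(g) = g/9 (J(g) = g/(2 - 1*(-7)) = g/(2 + 7) = g/9)
a = -4 (a = 1*(-4) = -4)
J(s(7)) - a = (1/9)*(-4) - 1*(-4) = -4/9 + 4 = 32/9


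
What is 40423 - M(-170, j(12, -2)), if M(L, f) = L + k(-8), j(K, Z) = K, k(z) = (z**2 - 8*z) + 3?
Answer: 40462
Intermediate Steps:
k(z) = 3 + z**2 - 8*z
M(L, f) = 131 + L (M(L, f) = L + (3 + (-8)**2 - 8*(-8)) = L + (3 + 64 + 64) = L + 131 = 131 + L)
40423 - M(-170, j(12, -2)) = 40423 - (131 - 170) = 40423 - 1*(-39) = 40423 + 39 = 40462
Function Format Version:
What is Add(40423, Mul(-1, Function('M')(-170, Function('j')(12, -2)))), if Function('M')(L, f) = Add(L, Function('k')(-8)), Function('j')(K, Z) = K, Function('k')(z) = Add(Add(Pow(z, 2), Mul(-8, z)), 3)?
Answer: 40462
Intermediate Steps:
Function('k')(z) = Add(3, Pow(z, 2), Mul(-8, z))
Function('M')(L, f) = Add(131, L) (Function('M')(L, f) = Add(L, Add(3, Pow(-8, 2), Mul(-8, -8))) = Add(L, Add(3, 64, 64)) = Add(L, 131) = Add(131, L))
Add(40423, Mul(-1, Function('M')(-170, Function('j')(12, -2)))) = Add(40423, Mul(-1, Add(131, -170))) = Add(40423, Mul(-1, -39)) = Add(40423, 39) = 40462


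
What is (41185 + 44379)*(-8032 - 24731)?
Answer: -2803333332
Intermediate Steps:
(41185 + 44379)*(-8032 - 24731) = 85564*(-32763) = -2803333332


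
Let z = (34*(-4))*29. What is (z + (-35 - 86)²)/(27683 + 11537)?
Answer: 10697/39220 ≈ 0.27274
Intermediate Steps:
z = -3944 (z = -136*29 = -3944)
(z + (-35 - 86)²)/(27683 + 11537) = (-3944 + (-35 - 86)²)/(27683 + 11537) = (-3944 + (-121)²)/39220 = (-3944 + 14641)*(1/39220) = 10697*(1/39220) = 10697/39220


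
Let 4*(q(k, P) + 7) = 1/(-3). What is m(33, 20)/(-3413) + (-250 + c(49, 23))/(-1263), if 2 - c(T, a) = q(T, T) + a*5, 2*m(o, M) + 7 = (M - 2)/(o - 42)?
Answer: 14645125/51727428 ≈ 0.28312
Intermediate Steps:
q(k, P) = -85/12 (q(k, P) = -7 + (¼)/(-3) = -7 + (¼)*(-⅓) = -7 - 1/12 = -85/12)
m(o, M) = -7/2 + (-2 + M)/(2*(-42 + o)) (m(o, M) = -7/2 + ((M - 2)/(o - 42))/2 = -7/2 + ((-2 + M)/(-42 + o))/2 = -7/2 + (-2 + M)/(2*(-42 + o)))
c(T, a) = 109/12 - 5*a (c(T, a) = 2 - (-85/12 + a*5) = 2 - (-85/12 + 5*a) = 2 + (85/12 - 5*a) = 109/12 - 5*a)
m(33, 20)/(-3413) + (-250 + c(49, 23))/(-1263) = ((292 + 20 - 7*33)/(2*(-42 + 33)))/(-3413) + (-250 + (109/12 - 5*23))/(-1263) = ((½)*(292 + 20 - 231)/(-9))*(-1/3413) + (-250 + (109/12 - 115))*(-1/1263) = ((½)*(-⅑)*81)*(-1/3413) + (-250 - 1271/12)*(-1/1263) = -9/2*(-1/3413) - 4271/12*(-1/1263) = 9/6826 + 4271/15156 = 14645125/51727428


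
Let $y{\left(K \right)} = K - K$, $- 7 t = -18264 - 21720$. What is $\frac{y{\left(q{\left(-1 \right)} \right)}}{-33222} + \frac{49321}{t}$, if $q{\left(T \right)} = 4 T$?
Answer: $\frac{49321}{5712} \approx 8.6346$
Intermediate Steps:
$t = 5712$ ($t = - \frac{-18264 - 21720}{7} = \left(- \frac{1}{7}\right) \left(-39984\right) = 5712$)
$y{\left(K \right)} = 0$
$\frac{y{\left(q{\left(-1 \right)} \right)}}{-33222} + \frac{49321}{t} = \frac{0}{-33222} + \frac{49321}{5712} = 0 \left(- \frac{1}{33222}\right) + 49321 \cdot \frac{1}{5712} = 0 + \frac{49321}{5712} = \frac{49321}{5712}$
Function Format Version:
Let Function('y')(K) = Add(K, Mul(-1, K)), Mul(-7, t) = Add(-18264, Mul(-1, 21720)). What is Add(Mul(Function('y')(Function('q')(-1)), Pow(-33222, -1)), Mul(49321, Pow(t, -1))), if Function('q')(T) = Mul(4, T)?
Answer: Rational(49321, 5712) ≈ 8.6346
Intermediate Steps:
t = 5712 (t = Mul(Rational(-1, 7), Add(-18264, Mul(-1, 21720))) = Mul(Rational(-1, 7), Add(-18264, -21720)) = Mul(Rational(-1, 7), -39984) = 5712)
Function('y')(K) = 0
Add(Mul(Function('y')(Function('q')(-1)), Pow(-33222, -1)), Mul(49321, Pow(t, -1))) = Add(Mul(0, Pow(-33222, -1)), Mul(49321, Pow(5712, -1))) = Add(Mul(0, Rational(-1, 33222)), Mul(49321, Rational(1, 5712))) = Add(0, Rational(49321, 5712)) = Rational(49321, 5712)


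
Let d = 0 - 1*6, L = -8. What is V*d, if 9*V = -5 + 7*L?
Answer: 122/3 ≈ 40.667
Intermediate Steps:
d = -6 (d = 0 - 6 = -6)
V = -61/9 (V = (-5 + 7*(-8))/9 = (-5 - 56)/9 = (⅑)*(-61) = -61/9 ≈ -6.7778)
V*d = -61/9*(-6) = 122/3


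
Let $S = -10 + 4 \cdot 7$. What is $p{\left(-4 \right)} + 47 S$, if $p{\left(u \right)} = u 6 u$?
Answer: $942$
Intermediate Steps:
$p{\left(u \right)} = 6 u^{2}$ ($p{\left(u \right)} = 6 u u = 6 u^{2}$)
$S = 18$ ($S = -10 + 28 = 18$)
$p{\left(-4 \right)} + 47 S = 6 \left(-4\right)^{2} + 47 \cdot 18 = 6 \cdot 16 + 846 = 96 + 846 = 942$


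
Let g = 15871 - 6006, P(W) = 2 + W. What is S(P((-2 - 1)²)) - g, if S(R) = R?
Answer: -9854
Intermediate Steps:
g = 9865
S(P((-2 - 1)²)) - g = (2 + (-2 - 1)²) - 1*9865 = (2 + (-3)²) - 9865 = (2 + 9) - 9865 = 11 - 9865 = -9854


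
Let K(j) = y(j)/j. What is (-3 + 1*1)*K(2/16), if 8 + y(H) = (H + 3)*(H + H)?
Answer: 231/2 ≈ 115.50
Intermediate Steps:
y(H) = -8 + 2*H*(3 + H) (y(H) = -8 + (H + 3)*(H + H) = -8 + (3 + H)*(2*H) = -8 + 2*H*(3 + H))
K(j) = (-8 + 2*j**2 + 6*j)/j
(-3 + 1*1)*K(2/16) = (-3 + 1*1)*(6 - 8/(2/16) + 2*(2/16)) = (-3 + 1)*(6 - 8/(2*(1/16)) + 2*(2*(1/16))) = -2*(6 - 8/1/8 + 2*(1/8)) = -2*(6 - 8*8 + 1/4) = -2*(6 - 64 + 1/4) = -2*(-231/4) = 231/2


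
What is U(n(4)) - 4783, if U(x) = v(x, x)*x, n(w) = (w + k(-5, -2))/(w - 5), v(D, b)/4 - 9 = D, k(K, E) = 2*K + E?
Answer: -4239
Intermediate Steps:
k(K, E) = E + 2*K
v(D, b) = 36 + 4*D
n(w) = (-12 + w)/(-5 + w) (n(w) = (w + (-2 + 2*(-5)))/(w - 5) = (w + (-2 - 10))/(-5 + w) = (w - 12)/(-5 + w) = (-12 + w)/(-5 + w))
U(x) = x*(36 + 4*x) (U(x) = (36 + 4*x)*x = x*(36 + 4*x))
U(n(4)) - 4783 = 4*((-12 + 4)/(-5 + 4))*(9 + (-12 + 4)/(-5 + 4)) - 4783 = 4*(-8/(-1))*(9 - 8/(-1)) - 4783 = 4*(-1*(-8))*(9 - 1*(-8)) - 4783 = 4*8*(9 + 8) - 4783 = 4*8*17 - 4783 = 544 - 4783 = -4239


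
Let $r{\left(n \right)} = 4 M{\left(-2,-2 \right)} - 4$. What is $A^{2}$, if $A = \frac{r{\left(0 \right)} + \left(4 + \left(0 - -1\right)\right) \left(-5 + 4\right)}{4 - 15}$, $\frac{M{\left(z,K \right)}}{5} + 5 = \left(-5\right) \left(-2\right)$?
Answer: $\frac{8281}{121} \approx 68.438$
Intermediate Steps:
$M{\left(z,K \right)} = 25$ ($M{\left(z,K \right)} = -25 + 5 \left(\left(-5\right) \left(-2\right)\right) = -25 + 5 \cdot 10 = -25 + 50 = 25$)
$r{\left(n \right)} = 96$ ($r{\left(n \right)} = 4 \cdot 25 - 4 = 100 - 4 = 96$)
$A = - \frac{91}{11}$ ($A = \frac{96 + \left(4 + \left(0 - -1\right)\right) \left(-5 + 4\right)}{4 - 15} = \frac{96 + \left(4 + \left(0 + 1\right)\right) \left(-1\right)}{-11} = \left(96 + \left(4 + 1\right) \left(-1\right)\right) \left(- \frac{1}{11}\right) = \left(96 + 5 \left(-1\right)\right) \left(- \frac{1}{11}\right) = \left(96 - 5\right) \left(- \frac{1}{11}\right) = 91 \left(- \frac{1}{11}\right) = - \frac{91}{11} \approx -8.2727$)
$A^{2} = \left(- \frac{91}{11}\right)^{2} = \frac{8281}{121}$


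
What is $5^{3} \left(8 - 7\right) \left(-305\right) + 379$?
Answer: $-37746$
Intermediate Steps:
$5^{3} \left(8 - 7\right) \left(-305\right) + 379 = 125 \cdot 1 \left(-305\right) + 379 = 125 \left(-305\right) + 379 = -38125 + 379 = -37746$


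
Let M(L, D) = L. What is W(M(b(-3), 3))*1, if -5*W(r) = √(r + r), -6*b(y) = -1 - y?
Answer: -I*√6/15 ≈ -0.1633*I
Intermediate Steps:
b(y) = ⅙ + y/6 (b(y) = -(-1 - y)/6 = ⅙ + y/6)
W(r) = -√2*√r/5 (W(r) = -√(r + r)/5 = -√2*√r/5)
W(M(b(-3), 3))*1 = -√2*√(⅙ + (⅙)*(-3))/5*1 = -√2*√(⅙ - ½)/5*1 = -√2*√(-⅓)/5*1 = -√2*I*√3/3/5*1 = -I*√6/15*1 = -I*√6/15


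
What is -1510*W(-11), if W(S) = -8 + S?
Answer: 28690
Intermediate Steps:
-1510*W(-11) = -1510*(-8 - 11) = -1510*(-19) = 28690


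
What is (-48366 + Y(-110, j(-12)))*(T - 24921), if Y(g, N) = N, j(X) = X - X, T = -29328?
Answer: 2623807134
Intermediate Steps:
j(X) = 0
(-48366 + Y(-110, j(-12)))*(T - 24921) = (-48366 + 0)*(-29328 - 24921) = -48366*(-54249) = 2623807134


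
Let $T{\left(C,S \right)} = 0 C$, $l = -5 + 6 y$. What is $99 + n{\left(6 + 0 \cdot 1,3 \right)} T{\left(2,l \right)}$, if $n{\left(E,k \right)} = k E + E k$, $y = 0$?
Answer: $99$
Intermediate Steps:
$l = -5$ ($l = -5 + 6 \cdot 0 = -5 + 0 = -5$)
$n{\left(E,k \right)} = 2 E k$ ($n{\left(E,k \right)} = E k + E k = 2 E k$)
$T{\left(C,S \right)} = 0$
$99 + n{\left(6 + 0 \cdot 1,3 \right)} T{\left(2,l \right)} = 99 + 2 \left(6 + 0 \cdot 1\right) 3 \cdot 0 = 99 + 2 \left(6 + 0\right) 3 \cdot 0 = 99 + 2 \cdot 6 \cdot 3 \cdot 0 = 99 + 36 \cdot 0 = 99 + 0 = 99$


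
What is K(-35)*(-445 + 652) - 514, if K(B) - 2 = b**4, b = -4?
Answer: 52892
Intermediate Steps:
K(B) = 258 (K(B) = 2 + (-4)**4 = 2 + 256 = 258)
K(-35)*(-445 + 652) - 514 = 258*(-445 + 652) - 514 = 258*207 - 514 = 53406 - 514 = 52892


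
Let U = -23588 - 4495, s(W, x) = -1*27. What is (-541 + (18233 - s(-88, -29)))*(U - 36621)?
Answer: -1146490176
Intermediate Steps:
s(W, x) = -27
U = -28083
(-541 + (18233 - s(-88, -29)))*(U - 36621) = (-541 + (18233 - 1*(-27)))*(-28083 - 36621) = (-541 + (18233 + 27))*(-64704) = (-541 + 18260)*(-64704) = 17719*(-64704) = -1146490176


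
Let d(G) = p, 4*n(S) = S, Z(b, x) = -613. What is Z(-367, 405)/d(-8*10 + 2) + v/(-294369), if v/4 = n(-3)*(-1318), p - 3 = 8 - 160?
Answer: 59953017/14620327 ≈ 4.1007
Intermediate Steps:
p = -149 (p = 3 + (8 - 160) = 3 - 152 = -149)
n(S) = S/4
d(G) = -149
v = 3954 (v = 4*(((¼)*(-3))*(-1318)) = 4*(-¾*(-1318)) = 4*(1977/2) = 3954)
Z(-367, 405)/d(-8*10 + 2) + v/(-294369) = -613/(-149) + 3954/(-294369) = -613*(-1/149) + 3954*(-1/294369) = 613/149 - 1318/98123 = 59953017/14620327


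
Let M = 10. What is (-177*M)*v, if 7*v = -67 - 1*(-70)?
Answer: -5310/7 ≈ -758.57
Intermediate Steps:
v = 3/7 (v = (-67 - 1*(-70))/7 = (-67 + 70)/7 = (1/7)*3 = 3/7 ≈ 0.42857)
(-177*M)*v = -177*10*(3/7) = -1770*3/7 = -5310/7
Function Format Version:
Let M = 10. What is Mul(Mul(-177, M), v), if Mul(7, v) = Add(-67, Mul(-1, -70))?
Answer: Rational(-5310, 7) ≈ -758.57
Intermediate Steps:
v = Rational(3, 7) (v = Mul(Rational(1, 7), Add(-67, Mul(-1, -70))) = Mul(Rational(1, 7), Add(-67, 70)) = Mul(Rational(1, 7), 3) = Rational(3, 7) ≈ 0.42857)
Mul(Mul(-177, M), v) = Mul(Mul(-177, 10), Rational(3, 7)) = Mul(-1770, Rational(3, 7)) = Rational(-5310, 7)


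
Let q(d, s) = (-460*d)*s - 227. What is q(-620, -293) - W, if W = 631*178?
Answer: -83676145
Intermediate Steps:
q(d, s) = -227 - 460*d*s (q(d, s) = -460*d*s - 227 = -227 - 460*d*s)
W = 112318
q(-620, -293) - W = (-227 - 460*(-620)*(-293)) - 1*112318 = (-227 - 83563600) - 112318 = -83563827 - 112318 = -83676145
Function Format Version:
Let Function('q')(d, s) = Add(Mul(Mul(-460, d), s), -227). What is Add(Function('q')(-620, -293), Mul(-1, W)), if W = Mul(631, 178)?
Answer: -83676145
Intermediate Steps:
Function('q')(d, s) = Add(-227, Mul(-460, d, s)) (Function('q')(d, s) = Add(Mul(-460, d, s), -227) = Add(-227, Mul(-460, d, s)))
W = 112318
Add(Function('q')(-620, -293), Mul(-1, W)) = Add(Add(-227, Mul(-460, -620, -293)), Mul(-1, 112318)) = Add(Add(-227, -83563600), -112318) = Add(-83563827, -112318) = -83676145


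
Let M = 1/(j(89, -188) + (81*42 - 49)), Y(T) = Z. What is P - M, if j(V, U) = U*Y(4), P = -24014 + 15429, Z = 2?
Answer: -25557546/2977 ≈ -8585.0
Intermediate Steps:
Y(T) = 2
P = -8585
j(V, U) = 2*U (j(V, U) = U*2 = 2*U)
M = 1/2977 (M = 1/(2*(-188) + (81*42 - 49)) = 1/(-376 + (3402 - 49)) = 1/(-376 + 3353) = 1/2977 ≈ 0.00033591)
P - M = -8585 - 1*1/2977 = -8585 - 1/2977 = -25557546/2977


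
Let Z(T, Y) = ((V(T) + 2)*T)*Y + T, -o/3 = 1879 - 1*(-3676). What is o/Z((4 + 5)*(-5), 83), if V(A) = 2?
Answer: 1111/999 ≈ 1.1121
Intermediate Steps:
o = -16665 (o = -3*(1879 - 1*(-3676)) = -3*(1879 + 3676) = -3*5555 = -16665)
Z(T, Y) = T + 4*T*Y (Z(T, Y) = ((2 + 2)*T)*Y + T = (4*T)*Y + T = 4*T*Y + T = T + 4*T*Y)
o/Z((4 + 5)*(-5), 83) = -16665*(-1/(5*(1 + 4*83)*(4 + 5))) = -16665*(-1/(45*(1 + 332))) = -16665/((-45*333)) = -16665/(-14985) = -16665*(-1/14985) = 1111/999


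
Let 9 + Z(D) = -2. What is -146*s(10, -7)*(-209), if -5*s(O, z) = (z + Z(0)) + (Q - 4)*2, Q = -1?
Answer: 854392/5 ≈ 1.7088e+5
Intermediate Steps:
Z(D) = -11 (Z(D) = -9 - 2 = -11)
s(O, z) = 21/5 - z/5 (s(O, z) = -((z - 11) + (-1 - 4)*2)/5 = -((-11 + z) - 5*2)/5 = -((-11 + z) - 10)/5 = -(-21 + z)/5 = 21/5 - z/5)
-146*s(10, -7)*(-209) = -146*(21/5 - ⅕*(-7))*(-209) = -146*(21/5 + 7/5)*(-209) = -146*28/5*(-209) = -4088/5*(-209) = 854392/5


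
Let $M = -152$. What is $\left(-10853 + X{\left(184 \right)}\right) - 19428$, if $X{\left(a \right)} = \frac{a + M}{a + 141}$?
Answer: $- \frac{9841293}{325} \approx -30281.0$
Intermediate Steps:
$X{\left(a \right)} = \frac{-152 + a}{141 + a}$ ($X{\left(a \right)} = \frac{a - 152}{a + 141} = \frac{-152 + a}{141 + a}$)
$\left(-10853 + X{\left(184 \right)}\right) - 19428 = \left(-10853 + \frac{-152 + 184}{141 + 184}\right) - 19428 = \left(-10853 + \frac{1}{325} \cdot 32\right) - 19428 = \left(-10853 + \frac{32}{325}\right) - 19428 = - \frac{3527193}{325} - 19428 = - \frac{9841293}{325}$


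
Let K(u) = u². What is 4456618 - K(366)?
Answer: 4322662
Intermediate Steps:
4456618 - K(366) = 4456618 - 1*366² = 4456618 - 1*133956 = 4456618 - 133956 = 4322662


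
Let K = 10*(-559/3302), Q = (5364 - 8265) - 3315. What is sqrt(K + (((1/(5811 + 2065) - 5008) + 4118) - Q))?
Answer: 51*sqrt(512013744957)/500126 ≈ 72.968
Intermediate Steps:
Q = -6216 (Q = -2901 - 3315 = -6216)
K = -215/127 (K = 10*(-559*1/3302) = 10*(-43/254) = -215/127 ≈ -1.6929)
sqrt(K + (((1/(5811 + 2065) - 5008) + 4118) - Q)) = sqrt(-215/127 + (((1/(5811 + 2065) - 5008) + 4118) - 1*(-6216))) = sqrt(-215/127 + (((1/7876 - 5008) + 4118) + 6216)) = sqrt(-215/127 + ((-39443007/7876 + 4118) + 6216)) = sqrt(-215/127 + (-7009639/7876 + 6216)) = sqrt(-215/127 + 41947577/7876) = sqrt(5325648939/1000252) = 51*sqrt(512013744957)/500126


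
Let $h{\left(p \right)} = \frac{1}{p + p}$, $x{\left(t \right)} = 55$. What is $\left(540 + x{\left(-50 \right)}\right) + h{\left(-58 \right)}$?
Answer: $\frac{69019}{116} \approx 594.99$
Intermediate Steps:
$h{\left(p \right)} = \frac{1}{2 p}$
$\left(540 + x{\left(-50 \right)}\right) + h{\left(-58 \right)} = \left(540 + 55\right) + \frac{1}{2 \left(-58\right)} = 595 + \frac{1}{2} \left(- \frac{1}{58}\right) = 595 - \frac{1}{116} = \frac{69019}{116}$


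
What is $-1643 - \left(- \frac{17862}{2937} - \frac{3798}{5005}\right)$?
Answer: $- \frac{728819043}{445445} \approx -1636.2$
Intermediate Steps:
$-1643 - \left(- \frac{17862}{2937} - \frac{3798}{5005}\right) = -1643 - \left(\left(-17862\right) \frac{1}{2937} - \frac{3798}{5005}\right) = -1643 - \left(- \frac{5954}{979} - \frac{3798}{5005}\right) = -1643 - - \frac{3047092}{445445} = -1643 + \frac{3047092}{445445} = - \frac{728819043}{445445}$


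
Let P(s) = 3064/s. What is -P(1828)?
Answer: -766/457 ≈ -1.6761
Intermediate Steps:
-P(1828) = -3064/1828 = -1*766/457 = -766/457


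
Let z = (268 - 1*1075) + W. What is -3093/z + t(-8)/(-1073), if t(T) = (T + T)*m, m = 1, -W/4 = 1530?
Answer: 1143207/2477557 ≈ 0.46143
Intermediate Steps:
W = -6120 (W = -4*1530 = -6120)
t(T) = 2*T (t(T) = (T + T)*1 = (2*T)*1 = 2*T)
z = -6927 (z = (268 - 1*1075) - 6120 = (268 - 1075) - 6120 = -807 - 6120 = -6927)
-3093/z + t(-8)/(-1073) = -3093/(-6927) + (2*(-8))/(-1073) = -3093*(-1/6927) - 16*(-1/1073) = 1031/2309 + 16/1073 = 1143207/2477557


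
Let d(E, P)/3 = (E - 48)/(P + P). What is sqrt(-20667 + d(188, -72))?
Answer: I*sqrt(744117)/6 ≈ 143.77*I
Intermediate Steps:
d(E, P) = 3*(-48 + E)/(2*P) (d(E, P) = 3*((E - 48)/(P + P)) = 3*((-48 + E)/((2*P))) = 3*((-48 + E)*(1/(2*P))) = 3*((-48 + E)/(2*P)) = 3*(-48 + E)/(2*P))
sqrt(-20667 + d(188, -72)) = sqrt(-20667 + (3/2)*(-48 + 188)/(-72)) = sqrt(-20667 + (3/2)*(-1/72)*140) = sqrt(-20667 - 35/12) = sqrt(-248039/12) = I*sqrt(744117)/6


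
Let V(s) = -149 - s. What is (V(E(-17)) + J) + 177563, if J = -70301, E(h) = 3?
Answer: 107110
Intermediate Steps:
(V(E(-17)) + J) + 177563 = ((-149 - 1*3) - 70301) + 177563 = ((-149 - 3) - 70301) + 177563 = (-152 - 70301) + 177563 = -70453 + 177563 = 107110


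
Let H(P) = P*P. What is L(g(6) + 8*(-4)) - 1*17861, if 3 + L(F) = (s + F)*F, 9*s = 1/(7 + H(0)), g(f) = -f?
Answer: -1034498/63 ≈ -16421.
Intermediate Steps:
H(P) = P²
s = 1/63 (s = 1/(9*(7 + 0²)) = 1/(9*(7 + 0)) = (⅑)/7 = (⅑)*(⅐) = 1/63 ≈ 0.015873)
L(F) = -3 + F*(1/63 + F) (L(F) = -3 + (1/63 + F)*F = -3 + F*(1/63 + F))
L(g(6) + 8*(-4)) - 1*17861 = (-3 + (-1*6 + 8*(-4))² + (-1*6 + 8*(-4))/63) - 1*17861 = (-3 + (-6 - 32)² + (-6 - 32)/63) - 17861 = (-3 + (-38)² + (1/63)*(-38)) - 17861 = (-3 + 1444 - 38/63) - 17861 = 90745/63 - 17861 = -1034498/63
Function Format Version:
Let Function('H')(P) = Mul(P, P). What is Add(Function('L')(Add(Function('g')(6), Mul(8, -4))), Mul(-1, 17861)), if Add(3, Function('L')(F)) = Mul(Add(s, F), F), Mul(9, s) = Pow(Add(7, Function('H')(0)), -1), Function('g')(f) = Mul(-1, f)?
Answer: Rational(-1034498, 63) ≈ -16421.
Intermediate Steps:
Function('H')(P) = Pow(P, 2)
s = Rational(1, 63) (s = Mul(Rational(1, 9), Pow(Add(7, Pow(0, 2)), -1)) = Mul(Rational(1, 9), Pow(Add(7, 0), -1)) = Mul(Rational(1, 9), Pow(7, -1)) = Mul(Rational(1, 9), Rational(1, 7)) = Rational(1, 63) ≈ 0.015873)
Function('L')(F) = Add(-3, Mul(F, Add(Rational(1, 63), F))) (Function('L')(F) = Add(-3, Mul(Add(Rational(1, 63), F), F)) = Add(-3, Mul(F, Add(Rational(1, 63), F))))
Add(Function('L')(Add(Function('g')(6), Mul(8, -4))), Mul(-1, 17861)) = Add(Add(-3, Pow(Add(Mul(-1, 6), Mul(8, -4)), 2), Mul(Rational(1, 63), Add(Mul(-1, 6), Mul(8, -4)))), Mul(-1, 17861)) = Add(Add(-3, Pow(Add(-6, -32), 2), Mul(Rational(1, 63), Add(-6, -32))), -17861) = Add(Add(-3, Pow(-38, 2), Mul(Rational(1, 63), -38)), -17861) = Add(Add(-3, 1444, Rational(-38, 63)), -17861) = Add(Rational(90745, 63), -17861) = Rational(-1034498, 63)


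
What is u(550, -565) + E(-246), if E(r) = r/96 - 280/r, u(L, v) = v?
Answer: -1114723/1968 ≈ -566.42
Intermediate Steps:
E(r) = -280/r + r/96 (E(r) = r*(1/96) - 280/r = r/96 - 280/r = -280/r + r/96)
u(550, -565) + E(-246) = -565 + (-280/(-246) + (1/96)*(-246)) = -565 + (-280*(-1/246) - 41/16) = -565 + (140/123 - 41/16) = -565 - 2803/1968 = -1114723/1968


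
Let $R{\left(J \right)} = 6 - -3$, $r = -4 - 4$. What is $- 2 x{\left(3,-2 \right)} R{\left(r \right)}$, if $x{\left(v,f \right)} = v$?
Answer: $-54$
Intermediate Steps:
$r = -8$ ($r = -4 - 4 = -8$)
$R{\left(J \right)} = 9$ ($R{\left(J \right)} = 6 + 3 = 9$)
$- 2 x{\left(3,-2 \right)} R{\left(r \right)} = \left(-2\right) 3 \cdot 9 = \left(-6\right) 9 = -54$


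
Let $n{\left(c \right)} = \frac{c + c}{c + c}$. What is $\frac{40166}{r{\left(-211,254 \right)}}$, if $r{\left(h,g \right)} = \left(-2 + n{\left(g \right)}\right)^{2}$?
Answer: $40166$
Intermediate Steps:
$n{\left(c \right)} = 1$ ($n{\left(c \right)} = \frac{2 c}{2 c} = 2 c \frac{1}{2 c} = 1$)
$r{\left(h,g \right)} = 1$ ($r{\left(h,g \right)} = \left(-2 + 1\right)^{2} = \left(-1\right)^{2} = 1$)
$\frac{40166}{r{\left(-211,254 \right)}} = \frac{40166}{1} = 40166 \cdot 1 = 40166$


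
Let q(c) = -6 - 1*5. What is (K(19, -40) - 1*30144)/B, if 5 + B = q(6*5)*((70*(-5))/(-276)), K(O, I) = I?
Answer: 4165392/2615 ≈ 1592.9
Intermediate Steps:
q(c) = -11 (q(c) = -6 - 5 = -11)
B = -2615/138 (B = -5 - 11*70*(-5)/(-276) = -5 - (-3850)*(-1)/276 = -5 - 11*175/138 = -5 - 1925/138 = -2615/138 ≈ -18.949)
(K(19, -40) - 1*30144)/B = (-40 - 1*30144)/(-2615/138) = (-40 - 30144)*(-138/2615) = -30184*(-138/2615) = 4165392/2615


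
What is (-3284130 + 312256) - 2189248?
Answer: -5161122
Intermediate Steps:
(-3284130 + 312256) - 2189248 = -2971874 - 2189248 = -5161122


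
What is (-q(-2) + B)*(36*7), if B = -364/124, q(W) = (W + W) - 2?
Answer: 23940/31 ≈ 772.26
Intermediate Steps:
q(W) = -2 + 2*W (q(W) = 2*W - 2 = -2 + 2*W)
B = -91/31 (B = -364*1/124 = -91/31 ≈ -2.9355)
(-q(-2) + B)*(36*7) = (-(-2 + 2*(-2)) - 91/31)*(36*7) = (-(-2 - 4) - 91/31)*252 = (-1*(-6) - 91/31)*252 = (6 - 91/31)*252 = (95/31)*252 = 23940/31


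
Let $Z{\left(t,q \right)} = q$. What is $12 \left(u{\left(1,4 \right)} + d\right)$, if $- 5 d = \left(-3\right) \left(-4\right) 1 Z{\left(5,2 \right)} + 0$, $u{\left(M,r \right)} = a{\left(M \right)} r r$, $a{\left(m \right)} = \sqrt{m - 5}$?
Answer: $- \frac{288}{5} + 384 i \approx -57.6 + 384.0 i$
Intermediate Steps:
$a{\left(m \right)} = \sqrt{-5 + m}$
$u{\left(M,r \right)} = r^{2} \sqrt{-5 + M}$ ($u{\left(M,r \right)} = \sqrt{-5 + M} r r = r \sqrt{-5 + M} r = r^{2} \sqrt{-5 + M}$)
$d = - \frac{24}{5}$ ($d = - \frac{\left(-3\right) \left(-4\right) 1 \cdot 2 + 0}{5} = - \frac{12 \cdot 1 \cdot 2 + 0}{5} = - \frac{12 \cdot 2 + 0}{5} = - \frac{24 + 0}{5} = \left(- \frac{1}{5}\right) 24 = - \frac{24}{5} \approx -4.8$)
$12 \left(u{\left(1,4 \right)} + d\right) = 12 \left(4^{2} \sqrt{-5 + 1} - \frac{24}{5}\right) = 12 \left(16 \sqrt{-4} - \frac{24}{5}\right) = 12 \left(16 \cdot 2 i - \frac{24}{5}\right) = 12 \left(32 i - \frac{24}{5}\right) = 12 \left(- \frac{24}{5} + 32 i\right) = - \frac{288}{5} + 384 i$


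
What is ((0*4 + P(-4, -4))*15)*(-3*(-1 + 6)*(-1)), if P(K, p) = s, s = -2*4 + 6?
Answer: -450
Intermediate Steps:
s = -2 (s = -8 + 6 = -2)
P(K, p) = -2
((0*4 + P(-4, -4))*15)*(-3*(-1 + 6)*(-1)) = ((0*4 - 2)*15)*(-3*(-1 + 6)*(-1)) = ((0 - 2)*15)*(-15*(-1)) = (-2*15)*(-3*(-5)) = -30*15 = -450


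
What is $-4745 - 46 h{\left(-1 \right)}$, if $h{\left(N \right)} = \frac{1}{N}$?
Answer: $-4699$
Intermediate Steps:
$-4745 - 46 h{\left(-1 \right)} = -4745 - \frac{46}{-1} = -4745 - 46 \left(-1\right) = -4745 - -46 = -4745 + 46 = -4699$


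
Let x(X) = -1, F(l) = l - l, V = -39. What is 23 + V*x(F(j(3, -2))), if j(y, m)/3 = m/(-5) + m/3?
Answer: 62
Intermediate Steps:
j(y, m) = 2*m/5 (j(y, m) = 3*(m/(-5) + m/3) = 3*(m*(-⅕) + m*(⅓)) = 3*(-m/5 + m/3) = 3*(2*m/15) = 2*m/5)
F(l) = 0
23 + V*x(F(j(3, -2))) = 23 - 39*(-1) = 23 + 39 = 62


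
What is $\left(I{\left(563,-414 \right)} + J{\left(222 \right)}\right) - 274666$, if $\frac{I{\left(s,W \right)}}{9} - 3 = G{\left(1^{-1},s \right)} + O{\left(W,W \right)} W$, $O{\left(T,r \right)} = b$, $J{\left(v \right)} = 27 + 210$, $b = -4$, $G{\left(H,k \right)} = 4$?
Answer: $-259462$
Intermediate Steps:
$J{\left(v \right)} = 237$
$O{\left(T,r \right)} = -4$
$I{\left(s,W \right)} = 63 - 36 W$ ($I{\left(s,W \right)} = 27 + 9 \left(4 - 4 W\right) = 27 - \left(-36 + 36 W\right) = 63 - 36 W$)
$\left(I{\left(563,-414 \right)} + J{\left(222 \right)}\right) - 274666 = \left(\left(63 - -14904\right) + 237\right) - 274666 = \left(\left(63 + 14904\right) + 237\right) - 274666 = \left(14967 + 237\right) - 274666 = 15204 - 274666 = -259462$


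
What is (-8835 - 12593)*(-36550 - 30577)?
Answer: 1438397356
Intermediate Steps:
(-8835 - 12593)*(-36550 - 30577) = -21428*(-67127) = 1438397356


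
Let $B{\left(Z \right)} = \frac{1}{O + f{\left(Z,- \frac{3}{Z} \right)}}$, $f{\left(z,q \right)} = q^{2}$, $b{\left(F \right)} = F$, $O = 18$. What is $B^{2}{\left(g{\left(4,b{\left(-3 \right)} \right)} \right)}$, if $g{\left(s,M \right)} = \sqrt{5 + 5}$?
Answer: $\frac{100}{35721} \approx 0.0027995$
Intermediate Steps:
$g{\left(s,M \right)} = \sqrt{10}$
$B{\left(Z \right)} = \frac{1}{18 + \frac{9}{Z^{2}}}$ ($B{\left(Z \right)} = \frac{1}{18 + \left(- \frac{3}{Z}\right)^{2}} = \frac{1}{18 + \frac{9}{Z^{2}}}$)
$B^{2}{\left(g{\left(4,b{\left(-3 \right)} \right)} \right)} = \left(\frac{\left(\sqrt{10}\right)^{2}}{9 \left(1 + 2 \left(\sqrt{10}\right)^{2}\right)}\right)^{2} = \left(\frac{1}{9} \cdot 10 \frac{1}{1 + 2 \cdot 10}\right)^{2} = \left(\frac{1}{9} \cdot 10 \frac{1}{1 + 20}\right)^{2} = \left(\frac{1}{9} \cdot 10 \cdot \frac{1}{21}\right)^{2} = \left(\frac{10}{189}\right)^{2} = \frac{100}{35721}$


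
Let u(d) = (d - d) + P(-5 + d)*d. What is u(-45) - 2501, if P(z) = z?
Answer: -251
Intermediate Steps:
u(d) = d*(-5 + d) (u(d) = (d - d) + (-5 + d)*d = 0 + d*(-5 + d) = d*(-5 + d))
u(-45) - 2501 = -45*(-5 - 45) - 2501 = -45*(-50) - 2501 = 2250 - 2501 = -251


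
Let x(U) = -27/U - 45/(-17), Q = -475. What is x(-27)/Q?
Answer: -62/8075 ≈ -0.0076780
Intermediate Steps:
x(U) = 45/17 - 27/U (x(U) = -27/U - 45*(-1/17) = -27/U + 45/17 = 45/17 - 27/U)
x(-27)/Q = (45/17 - 27/(-27))/(-475) = (45/17 - 27*(-1/27))*(-1/475) = (45/17 + 1)*(-1/475) = (62/17)*(-1/475) = -62/8075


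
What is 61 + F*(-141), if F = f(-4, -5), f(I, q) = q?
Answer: 766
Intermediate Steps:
F = -5
61 + F*(-141) = 61 - 5*(-141) = 61 + 705 = 766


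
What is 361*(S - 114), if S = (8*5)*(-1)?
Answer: -55594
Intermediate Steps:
S = -40 (S = 40*(-1) = -40)
361*(S - 114) = 361*(-40 - 114) = 361*(-154) = -55594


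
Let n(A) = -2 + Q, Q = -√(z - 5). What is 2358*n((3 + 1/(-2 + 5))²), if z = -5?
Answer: -4716 - 2358*I*√10 ≈ -4716.0 - 7456.6*I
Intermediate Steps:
Q = -I*√10 (Q = -√(-5 - 5) = -√(-10) = -I*√10 ≈ -3.1623*I)
n(A) = -2 - I*√10
2358*n((3 + 1/(-2 + 5))²) = 2358*(-2 - I*√10) = -4716 - 2358*I*√10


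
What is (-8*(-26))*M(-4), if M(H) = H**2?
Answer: 3328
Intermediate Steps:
(-8*(-26))*M(-4) = -8*(-26)*(-4)**2 = 208*16 = 3328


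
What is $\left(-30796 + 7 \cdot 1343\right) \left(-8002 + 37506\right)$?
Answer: $-631238080$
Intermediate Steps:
$\left(-30796 + 7 \cdot 1343\right) \left(-8002 + 37506\right) = \left(-30796 + 9401\right) 29504 = \left(-21395\right) 29504 = -631238080$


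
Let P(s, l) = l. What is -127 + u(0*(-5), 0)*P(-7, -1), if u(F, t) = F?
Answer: -127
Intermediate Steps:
-127 + u(0*(-5), 0)*P(-7, -1) = -127 + (0*(-5))*(-1) = -127 + 0*(-1) = -127 + 0 = -127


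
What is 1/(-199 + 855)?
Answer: 1/656 ≈ 0.0015244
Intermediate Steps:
1/(-199 + 855) = 1/656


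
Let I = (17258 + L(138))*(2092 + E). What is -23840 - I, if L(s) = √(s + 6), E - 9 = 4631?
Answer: -116285480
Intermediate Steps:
E = 4640 (E = 9 + 4631 = 4640)
L(s) = √(6 + s)
I = 116261640 (I = (17258 + √(6 + 138))*(2092 + 4640) = (17258 + √144)*6732 = (17258 + 12)*6732 = 17270*6732 = 116261640)
-23840 - I = -23840 - 1*116261640 = -23840 - 116261640 = -116285480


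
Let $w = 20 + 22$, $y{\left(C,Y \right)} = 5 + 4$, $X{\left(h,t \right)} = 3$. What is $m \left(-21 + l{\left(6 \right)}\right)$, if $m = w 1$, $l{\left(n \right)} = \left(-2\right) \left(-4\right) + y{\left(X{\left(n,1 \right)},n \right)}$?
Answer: $-168$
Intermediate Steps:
$y{\left(C,Y \right)} = 9$
$w = 42$
$l{\left(n \right)} = 17$ ($l{\left(n \right)} = \left(-2\right) \left(-4\right) + 9 = 8 + 9 = 17$)
$m = 42$ ($m = 42 \cdot 1 = 42$)
$m \left(-21 + l{\left(6 \right)}\right) = 42 \left(-21 + 17\right) = 42 \left(-4\right) = -168$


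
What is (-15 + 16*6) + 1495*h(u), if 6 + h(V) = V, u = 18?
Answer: 18021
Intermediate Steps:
h(V) = -6 + V
(-15 + 16*6) + 1495*h(u) = (-15 + 16*6) + 1495*(-6 + 18) = (-15 + 96) + 1495*12 = 81 + 17940 = 18021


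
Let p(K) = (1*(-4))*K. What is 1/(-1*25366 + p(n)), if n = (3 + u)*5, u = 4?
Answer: -1/25506 ≈ -3.9206e-5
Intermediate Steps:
n = 35 (n = (3 + 4)*5 = 7*5 = 35)
p(K) = -4*K
1/(-1*25366 + p(n)) = 1/(-1*25366 - 4*35) = 1/(-25366 - 140) = 1/(-25506) = -1/25506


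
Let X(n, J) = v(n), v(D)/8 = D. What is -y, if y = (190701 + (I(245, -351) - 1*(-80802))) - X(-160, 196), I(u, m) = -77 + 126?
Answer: -272832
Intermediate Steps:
v(D) = 8*D
X(n, J) = 8*n
I(u, m) = 49
y = 272832 (y = (190701 + (49 - 1*(-80802))) - 8*(-160) = (190701 + (49 + 80802)) - 1*(-1280) = (190701 + 80851) + 1280 = 271552 + 1280 = 272832)
-y = -1*272832 = -272832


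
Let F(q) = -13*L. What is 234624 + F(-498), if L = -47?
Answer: 235235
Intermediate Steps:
F(q) = 611 (F(q) = -13*(-47) = 611)
234624 + F(-498) = 234624 + 611 = 235235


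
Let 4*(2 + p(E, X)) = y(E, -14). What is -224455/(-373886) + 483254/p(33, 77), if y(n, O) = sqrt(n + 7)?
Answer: -722726946811/1121658 - 483254*sqrt(10)/3 ≈ -1.1537e+6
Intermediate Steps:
y(n, O) = sqrt(7 + n)
p(E, X) = -2 + sqrt(7 + E)/4
-224455/(-373886) + 483254/p(33, 77) = -224455/(-373886) + 483254/(-2 + sqrt(7 + 33)/4) = -224455*(-1/373886) + 483254/(-2 + sqrt(40)/4) = 224455/373886 + 483254/(-2 + (2*sqrt(10))/4) = 224455/373886 + 483254/(-2 + sqrt(10)/2)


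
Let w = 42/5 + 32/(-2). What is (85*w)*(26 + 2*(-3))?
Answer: -12920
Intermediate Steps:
w = -38/5 (w = 42*(⅕) + 32*(-½) = 42/5 - 16 = -38/5 ≈ -7.6000)
(85*w)*(26 + 2*(-3)) = (85*(-38/5))*(26 + 2*(-3)) = -646*(26 - 6) = -646*20 = -12920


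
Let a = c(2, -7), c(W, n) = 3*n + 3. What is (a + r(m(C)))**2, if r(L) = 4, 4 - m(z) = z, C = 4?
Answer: 196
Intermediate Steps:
m(z) = 4 - z
c(W, n) = 3 + 3*n
a = -18 (a = 3 + 3*(-7) = 3 - 21 = -18)
(a + r(m(C)))**2 = (-18 + 4)**2 = (-14)**2 = 196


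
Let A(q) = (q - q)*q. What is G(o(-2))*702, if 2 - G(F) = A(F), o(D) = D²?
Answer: 1404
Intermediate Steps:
A(q) = 0 (A(q) = 0*q = 0)
G(F) = 2 (G(F) = 2 - 1*0 = 2 + 0 = 2)
G(o(-2))*702 = 2*702 = 1404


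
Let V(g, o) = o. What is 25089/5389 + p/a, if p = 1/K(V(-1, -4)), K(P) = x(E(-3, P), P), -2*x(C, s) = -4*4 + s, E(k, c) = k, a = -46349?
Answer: 11628495221/2497747610 ≈ 4.6556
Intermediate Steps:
x(C, s) = 8 - s/2 (x(C, s) = -(-4*4 + s)/2 = -(-16 + s)/2 = 8 - s/2)
K(P) = 8 - P/2
p = ⅒ (p = 1/(8 - ½*(-4)) = 1/(8 + 2) = 1/10 = ⅒ ≈ 0.10000)
25089/5389 + p/a = 25089/5389 + (⅒)/(-46349) = 25089*(1/5389) + (⅒)*(-1/46349) = 25089/5389 - 1/463490 = 11628495221/2497747610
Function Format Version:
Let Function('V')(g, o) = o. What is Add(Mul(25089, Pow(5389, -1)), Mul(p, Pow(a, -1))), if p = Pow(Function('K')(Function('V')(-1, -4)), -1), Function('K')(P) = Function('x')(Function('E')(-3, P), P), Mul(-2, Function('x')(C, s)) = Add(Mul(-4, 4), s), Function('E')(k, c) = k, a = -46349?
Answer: Rational(11628495221, 2497747610) ≈ 4.6556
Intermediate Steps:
Function('x')(C, s) = Add(8, Mul(Rational(-1, 2), s)) (Function('x')(C, s) = Mul(Rational(-1, 2), Add(Mul(-4, 4), s)) = Mul(Rational(-1, 2), Add(-16, s)) = Add(8, Mul(Rational(-1, 2), s)))
Function('K')(P) = Add(8, Mul(Rational(-1, 2), P))
p = Rational(1, 10) (p = Pow(Add(8, Mul(Rational(-1, 2), -4)), -1) = Pow(Add(8, 2), -1) = Pow(10, -1) = Rational(1, 10) ≈ 0.10000)
Add(Mul(25089, Pow(5389, -1)), Mul(p, Pow(a, -1))) = Add(Mul(25089, Pow(5389, -1)), Mul(Rational(1, 10), Pow(-46349, -1))) = Add(Mul(25089, Rational(1, 5389)), Mul(Rational(1, 10), Rational(-1, 46349))) = Add(Rational(25089, 5389), Rational(-1, 463490)) = Rational(11628495221, 2497747610)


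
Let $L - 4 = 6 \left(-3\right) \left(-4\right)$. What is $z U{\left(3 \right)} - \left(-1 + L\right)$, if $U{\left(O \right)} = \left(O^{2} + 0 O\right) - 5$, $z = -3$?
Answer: $-87$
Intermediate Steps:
$U{\left(O \right)} = -5 + O^{2}$ ($U{\left(O \right)} = \left(O^{2} + 0\right) - 5 = O^{2} - 5 = -5 + O^{2}$)
$L = 76$ ($L = 4 + 6 \left(-3\right) \left(-4\right) = 4 - -72 = 4 + 72 = 76$)
$z U{\left(3 \right)} - \left(-1 + L\right) = - 3 \left(-5 + 3^{2}\right) + \left(1 - 76\right) = - 3 \left(-5 + 9\right) + \left(1 - 76\right) = \left(-3\right) 4 - 75 = -12 - 75 = -87$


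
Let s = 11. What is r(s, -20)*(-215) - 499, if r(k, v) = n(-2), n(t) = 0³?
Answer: -499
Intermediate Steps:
n(t) = 0
r(k, v) = 0
r(s, -20)*(-215) - 499 = 0*(-215) - 499 = 0 - 499 = -499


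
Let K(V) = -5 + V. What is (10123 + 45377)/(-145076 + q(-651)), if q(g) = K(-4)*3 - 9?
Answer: -13875/36278 ≈ -0.38246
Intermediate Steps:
q(g) = -36 (q(g) = (-5 - 4)*3 - 9 = -9*3 - 9 = -27 - 9 = -36)
(10123 + 45377)/(-145076 + q(-651)) = (10123 + 45377)/(-145076 - 36) = 55500/(-145112) = 55500*(-1/145112) = -13875/36278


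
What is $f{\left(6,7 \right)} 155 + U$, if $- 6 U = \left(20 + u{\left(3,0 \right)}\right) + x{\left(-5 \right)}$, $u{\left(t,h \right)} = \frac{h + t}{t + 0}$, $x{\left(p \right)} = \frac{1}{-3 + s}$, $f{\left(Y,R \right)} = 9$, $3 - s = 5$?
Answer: $\frac{20873}{15} \approx 1391.5$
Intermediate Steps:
$s = -2$ ($s = 3 - 5 = -2$)
$x{\left(p \right)} = - \frac{1}{5}$ ($x{\left(p \right)} = \frac{1}{-3 - 2} = \frac{1}{-5} = - \frac{1}{5}$)
$u{\left(t,h \right)} = \frac{h + t}{t}$
$U = - \frac{52}{15}$ ($U = - \frac{\left(20 + \frac{0 + 3}{3}\right) - \frac{1}{5}}{6} = - \frac{\left(20 + \frac{1}{3} \cdot 3\right) - \frac{1}{5}}{6} = - \frac{\left(20 + 1\right) - \frac{1}{5}}{6} = - \frac{21 - \frac{1}{5}}{6} = \left(- \frac{1}{6}\right) \frac{104}{5} = - \frac{52}{15} \approx -3.4667$)
$f{\left(6,7 \right)} 155 + U = 9 \cdot 155 - \frac{52}{15} = 1395 - \frac{52}{15} = \frac{20873}{15}$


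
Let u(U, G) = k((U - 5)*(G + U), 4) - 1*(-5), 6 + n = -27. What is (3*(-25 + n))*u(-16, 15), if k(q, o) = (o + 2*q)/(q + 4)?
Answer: -29754/25 ≈ -1190.2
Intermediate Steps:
n = -33 (n = -6 - 27 = -33)
k(q, o) = (o + 2*q)/(4 + q)
u(U, G) = 5 + (4 + 2*(-5 + U)*(G + U))/(4 + (-5 + U)*(G + U)) (u(U, G) = (4 + 2*((U - 5)*(G + U)))/(4 + (U - 5)*(G + U)) - 1*(-5) = (4 + 2*((-5 + U)*(G + U)))/(4 + (-5 + U)*(G + U)) + 5 = (4 + 2*(-5 + U)*(G + U))/(4 + (-5 + U)*(G + U)) + 5 = 5 + (4 + 2*(-5 + U)*(G + U))/(4 + (-5 + U)*(G + U)))
(3*(-25 + n))*u(-16, 15) = (3*(-25 - 33))*((24 - 35*15 - 35*(-16) + 7*(-16)**2 + 7*15*(-16))/(4 + (-16)**2 - 5*15 - 5*(-16) + 15*(-16))) = (3*(-58))*((24 - 525 + 560 + 7*256 - 1680)/(4 + 256 - 75 + 80 - 240)) = -174*(24 - 525 + 560 + 1792 - 1680)/25 = -174*171/25 = -29754/25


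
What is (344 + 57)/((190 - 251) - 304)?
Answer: -401/365 ≈ -1.0986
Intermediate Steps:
(344 + 57)/((190 - 251) - 304) = 401/(-61 - 304) = 401/(-365) = 401*(-1/365) = -401/365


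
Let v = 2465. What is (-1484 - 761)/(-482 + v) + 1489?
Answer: 2950442/1983 ≈ 1487.9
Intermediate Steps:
(-1484 - 761)/(-482 + v) + 1489 = (-1484 - 761)/(-482 + 2465) + 1489 = -2245/1983 + 1489 = 2950442/1983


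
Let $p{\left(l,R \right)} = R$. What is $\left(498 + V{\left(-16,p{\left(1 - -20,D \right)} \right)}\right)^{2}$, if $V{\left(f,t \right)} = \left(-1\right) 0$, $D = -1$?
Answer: $248004$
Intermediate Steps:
$V{\left(f,t \right)} = 0$
$\left(498 + V{\left(-16,p{\left(1 - -20,D \right)} \right)}\right)^{2} = \left(498 + 0\right)^{2} = 498^{2} = 248004$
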